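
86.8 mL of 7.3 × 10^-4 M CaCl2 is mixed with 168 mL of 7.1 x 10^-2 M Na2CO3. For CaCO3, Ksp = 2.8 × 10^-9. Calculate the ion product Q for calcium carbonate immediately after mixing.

Q ≈ 1.2 × 10^-5

Total volume = 86.8 + 168 = 254.8 mL.
[Ca^2+] = 7.3 x 10^-4 × (86.8/254.8) = 2.49 × 10^-4 M
[CO3^2-] = 7.1 × 10^-2 × (168/254.8) = 4.68 × 10^-2 M
CaCO3(s) <=> Ca^2+ + CO3^2-, so Q = [Ca^2+][CO3^2-]
Q = (2.49 x 10^-4)(4.68 × 10^-2) = 1.2 x 10^-5
Q > Ksp, so CaCO3 will precipitate.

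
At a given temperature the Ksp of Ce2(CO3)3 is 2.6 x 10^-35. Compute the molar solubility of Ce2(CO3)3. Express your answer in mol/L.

s = 4.7 × 10^-8 M

Ce2(CO3)3(s) ⇌ 2 Ce^3+(aq) + 3 CO3^2-(aq)
Ksp = [Ce^3+]^2[CO3^2-]^3
For each mole of Ce2(CO3)3 that dissolves: [Ce^3+] = 2s, [CO3^2-] = 3s.
Ksp = (2s)^2(3s)^3 = 108s^5
Solving, s = (2.6 x 10^-35/108)^(1/5) = 4.7 x 10^-8 M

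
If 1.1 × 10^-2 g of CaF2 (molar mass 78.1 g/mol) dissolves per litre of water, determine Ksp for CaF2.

Ksp ≈ 1.1 × 10^-11

Molar solubility s = (1.1 × 10^-2 g/L) / (78.1 g/mol) = 1.41 × 10^-4 M.
CaF2(s) ⇌ Ca^2+(aq) + 2 F^-(aq)
If s mol/L of CaF2 dissolves, [Ca^2+] = s and [F^-] = 2s.
Ksp = [Ca^2+][F^-]^2
So Ksp = s × (2s)^2 = 4s^3
Ksp = 4 × (1.41 x 10^-4)^3 = 1.1 × 10^-11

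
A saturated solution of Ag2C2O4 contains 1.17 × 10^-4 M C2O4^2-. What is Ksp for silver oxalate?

6.41 x 10^-12

Ag2C2O4(s) ⇌ 2 Ag^+(aq) + C2O4^2-(aq)
Stoichiometry gives [Ag^+] = (2/1)[C2O4^2-] = 2.340 × 10^-4 M.
Ksp = [Ag^+]^2[C2O4^2-]
Ksp = (2.340 × 10^-4)^2 × 1.17 × 10^-4 = 6.41 × 10^-12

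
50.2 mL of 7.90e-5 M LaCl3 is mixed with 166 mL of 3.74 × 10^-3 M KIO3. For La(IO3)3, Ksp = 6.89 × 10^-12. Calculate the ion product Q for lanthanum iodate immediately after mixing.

Q = 4.34e-13

Total volume = 50.2 + 166 = 216.2 mL.
[La^3+] = 7.90 × 10^-5 × (50.2/216.2) = 1.834 × 10^-5 M
[IO3^-] = 3.74 × 10^-3 × (166/216.2) = 2.872 × 10^-3 M
La(IO3)3(s) ⇌ La^3+ + 3 IO3^-, so Q = [La^3+][IO3^-]^3
Q = (1.834 x 10^-5)(2.872 × 10^-3)^3 = 4.34 × 10^-13
Q < Ksp, so no precipitate of La(IO3)3 forms.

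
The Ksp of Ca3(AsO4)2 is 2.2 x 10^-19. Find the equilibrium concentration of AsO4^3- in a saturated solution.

[AsO4^3-] = 1.5 x 10^-4 M

Ca3(AsO4)2(s) <=> 3 Ca^2+ + 2 AsO4^3-
Ksp = [Ca^2+]^3[AsO4^3-]^2
If s mol/L of Ca3(AsO4)2 dissolves, [Ca^2+] = 3s and [AsO4^3-] = 2s.
Substituting: Ksp = (3s)^3(2s)^2 = 108s^5
Solving, s = (2.2 x 10^-19/108)^(1/5) = 7.27 × 10^-5 M
[AsO4^3-] = 2s = 1.5 × 10^-4 M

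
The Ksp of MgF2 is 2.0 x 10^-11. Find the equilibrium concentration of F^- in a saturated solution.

[F^-] ≈ 3.4 × 10^-4 M

MgF2(s) <=> Mg^2+ + 2 F^-
Ksp = [Mg^2+][F^-]^2
For each mole of MgF2 that dissolves: [Mg^2+] = s, [F^-] = 2s.
Ksp = s(2s)^2 = 4s^3
Solving, s = (2.0 x 10^-11/4)^(1/3) = 1.71 × 10^-4 M
[F^-] = 2s = 3.4 x 10^-4 M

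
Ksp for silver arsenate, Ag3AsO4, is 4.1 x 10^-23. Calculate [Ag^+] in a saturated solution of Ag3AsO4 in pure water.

3.3 x 10^-6 M

Ag3AsO4(s) ⇌ 3 Ag^+ + AsO4^3-
Ksp = [Ag^+]^3[AsO4^3-]
If s mol/L of Ag3AsO4 dissolves, [Ag^+] = 3s and [AsO4^3-] = s.
So Ksp = (3s)^3 × s = 27s^4
s = (4.1 x 10^-23 / 27)^(1/4) = 1.11 x 10^-6 M
[Ag^+] = 3s = 3.3 × 10^-6 M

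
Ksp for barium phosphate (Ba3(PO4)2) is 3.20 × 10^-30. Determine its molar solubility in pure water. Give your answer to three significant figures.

s = 4.95e-7 M

Ba3(PO4)2(s) <=> 3 Ba^2+(aq) + 2 PO4^3-(aq)
Ksp = [Ba^2+]^3[PO4^3-]^2
With molar solubility s: [Ba^2+] = 3s, [PO4^3-] = 2s.
So Ksp = (3s)^3 × (2s)^2 = 108s^5
s^5 = 3.20 × 10^-30 / 108, so s = 4.95 × 10^-7 M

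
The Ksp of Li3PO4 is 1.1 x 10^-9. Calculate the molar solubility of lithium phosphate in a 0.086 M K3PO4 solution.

Li3PO4(s) ⇌ 3 Li^+ + PO4^3-
Ksp = [Li^+]^3[PO4^3-]
If s mol/L dissolves here, [Li^+] = 3s, [PO4^3-] = 0.086 + s ≈ 0.086 (common-ion effect: PO4^3- is already 0.086 M).
Ksp ≈ (3s)^3 × 0.086
s = 7.8 x 10^-4 M
Check: s = 7.8 x 10^-4 ≪ 0.086, so the approximation is valid.

7.8e-4 M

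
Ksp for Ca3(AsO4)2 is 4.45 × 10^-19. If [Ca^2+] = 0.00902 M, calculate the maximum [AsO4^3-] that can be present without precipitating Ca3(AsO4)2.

Ca3(AsO4)2(s) <=> 3 Ca^2+(aq) + 2 AsO4^3-(aq)
Ksp = [Ca^2+]^3[AsO4^3-]^2
Precipitation begins when Q = Ksp. With [Ca^2+] = 0.00902 M:
4.45 × 10^-19 = (0.00902)^3 × [AsO4^3-]^2
[AsO4^3-] = (4.45 × 10^-19 / 7.339 x 10^-7)^(1/2) = 7.79 × 10^-7 M

7.79 × 10^-7 M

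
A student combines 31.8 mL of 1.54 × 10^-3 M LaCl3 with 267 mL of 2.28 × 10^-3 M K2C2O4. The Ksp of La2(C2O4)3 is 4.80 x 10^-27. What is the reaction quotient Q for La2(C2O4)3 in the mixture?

Total volume = 31.8 + 267 = 298.8 mL.
[La^3+] = 1.54 × 10^-3 × (31.8/298.8) = 1.639 × 10^-4 M
[C2O4^2-] = 2.28 × 10^-3 × (267/298.8) = 2.037 × 10^-3 M
La2(C2O4)3(s) ⇌ 2 La^3+ + 3 C2O4^2-, so Q = [La^3+]^2[C2O4^2-]^3
Q = (1.639 x 10^-4)^2(2.037 x 10^-3)^3 = 2.27 × 10^-16
Q > Ksp, so La2(C2O4)3 will precipitate.

2.27 x 10^-16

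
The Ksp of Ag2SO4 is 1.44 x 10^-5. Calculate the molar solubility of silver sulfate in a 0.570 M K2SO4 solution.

Ag2SO4(s) ⇌ 2 Ag^+(aq) + SO4^2-(aq)
Ksp = [Ag^+]^2[SO4^2-]
Let s = moles of Ag2SO4 that dissolve per litre. [Ag^+] = 2s, [SO4^2-] = 0.570 + s ≈ 0.570 (Ksp is small, so little additional dissolves).
Ksp ≈ (2s)^2 × 0.570
s = 2.51 × 10^-3 M
Check: s = 2.5 × 10^-3 ≪ 0.570, so the approximation is valid.

s ≈ 2.51 x 10^-3 M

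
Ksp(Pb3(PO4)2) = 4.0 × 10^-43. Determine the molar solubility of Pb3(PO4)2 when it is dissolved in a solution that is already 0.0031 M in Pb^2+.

s ≈ 1.8 × 10^-18 M

Pb3(PO4)2(s) ⇌ 3 Pb^2+ + 2 PO4^3-
Ksp = [Pb^2+]^3[PO4^3-]^2
Let s be the molar solubility in this solution. [Pb^2+] = 0.0031 + 3s ≈ 0.0031, [PO4^3-] = 2s (common-ion effect: Pb^2+ is already 0.0031 M).
Ksp ≈ (0.0031)^3 × (2s)^2
s = 1.8 × 10^-18 M
Check: 3s = 5.5 × 10^-18 ≪ 0.0031, so the approximation is valid.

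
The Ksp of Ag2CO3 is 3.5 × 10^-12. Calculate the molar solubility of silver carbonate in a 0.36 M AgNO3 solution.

Ag2CO3(s) ⇌ 2 Ag^+ + CO3^2-
Ksp = [Ag^+]^2[CO3^2-]
Let s = moles of Ag2CO3 that dissolve per litre. [Ag^+] = 0.36 + 2s ≈ 0.36, [CO3^2-] = s (since Ag^+ from AgNO3 dominates).
Ksp ≈ (0.36)^2 × s
s = 2.7 × 10^-11 M
Check: 2s = 5.4 × 10^-11 ≪ 0.36, so the approximation is valid.

s = 2.7 x 10^-11 M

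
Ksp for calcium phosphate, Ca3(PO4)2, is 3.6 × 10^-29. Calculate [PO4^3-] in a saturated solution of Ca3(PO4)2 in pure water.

Ca3(PO4)2(s) <=> 3 Ca^2+ + 2 PO4^3-
Ksp = [Ca^2+]^3[PO4^3-]^2
Let s = molar solubility. Then [Ca^2+] = 3s and [PO4^3-] = 2s.
So Ksp = (3s)^3 × (2s)^2 = 108s^5
s^5 = 3.6 × 10^-29 / 108, so s = 8.03 × 10^-7 M
[PO4^3-] = 2s = 1.6 × 10^-6 M

[PO4^3-] = 1.6 × 10^-6 M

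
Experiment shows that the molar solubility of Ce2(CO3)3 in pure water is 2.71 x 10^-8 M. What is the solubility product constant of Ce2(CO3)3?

Ksp ≈ 1.58e-36

Ce2(CO3)3(s) ⇌ 2 Ce^3+ + 3 CO3^2-
For each mole of Ce2(CO3)3 that dissolves: [Ce^3+] = 2s, [CO3^2-] = 3s.
Ksp = [Ce^3+]^2[CO3^2-]^3
So Ksp = (2s)^2 × (3s)^3 = 108s^5
With s = 2.71 x 10^-8: Ksp = 1.58 × 10^-36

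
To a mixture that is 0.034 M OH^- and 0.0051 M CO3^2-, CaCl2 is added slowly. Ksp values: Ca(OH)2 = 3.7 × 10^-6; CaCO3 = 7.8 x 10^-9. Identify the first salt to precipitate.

Each salt begins to precipitate when Q = Ksp, i.e. when [Ca^2+] reaches its threshold.
For Ca(OH)2: 3.7 × 10^-6 = (0.034)^2 × [Ca^2+]  ⇒  [Ca^2+] = 3.2 × 10^-3 M.
For CaCO3: 7.8 x 10^-9 = 0.0051 × [Ca^2+]  ⇒  [Ca^2+] = 1.5 × 10^-6 M.
The salt with the lower threshold [Ca^2+] precipitates first: CaCO3.

CaCO3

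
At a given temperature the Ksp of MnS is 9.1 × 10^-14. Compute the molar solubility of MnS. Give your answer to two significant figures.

MnS(s) <=> Mn^2+(aq) + S^2-(aq)
Ksp = [Mn^2+][S^2-]
With molar solubility s: [Mn^2+] = s, [S^2-] = s.
Ksp = s × s = s^2
s = √(9.1 × 10^-14) = 3.0 x 10^-7 M

s ≈ 3.0e-7 M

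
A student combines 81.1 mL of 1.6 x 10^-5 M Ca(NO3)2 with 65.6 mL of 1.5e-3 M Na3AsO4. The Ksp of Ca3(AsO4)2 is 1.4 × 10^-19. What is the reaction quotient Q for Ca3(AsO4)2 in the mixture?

Q ≈ 3.1e-22

Total volume = 81.1 + 65.6 = 146.7 mL.
[Ca^2+] = 1.6 × 10^-5 × (81.1/146.7) = 8.85 x 10^-6 M
[AsO4^3-] = 1.5 × 10^-3 × (65.6/146.7) = 6.71 x 10^-4 M
Ca3(AsO4)2(s) <=> 3 Ca^2+(aq) + 2 AsO4^3-(aq), so Q = [Ca^2+]^3[AsO4^3-]^2
Q = (8.85 × 10^-6)^3(6.71 x 10^-4)^2 = 3.1 × 10^-22
Q < Ksp, so no precipitate of Ca3(AsO4)2 forms.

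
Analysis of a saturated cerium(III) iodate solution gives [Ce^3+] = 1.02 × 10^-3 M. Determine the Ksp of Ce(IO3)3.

Ce(IO3)3(s) ⇌ Ce^3+(aq) + 3 IO3^-(aq)
Stoichiometry gives [IO3^-] = (3/1)[Ce^3+] = 3.060 x 10^-3 M.
Ksp = [Ce^3+][IO3^-]^3
Ksp = 1.02 × 10^-3 × (3.060 x 10^-3)^3 = 2.92 × 10^-11

Ksp = 2.92 × 10^-11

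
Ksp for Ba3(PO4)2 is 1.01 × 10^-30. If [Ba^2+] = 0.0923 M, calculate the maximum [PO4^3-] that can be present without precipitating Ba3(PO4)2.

Ba3(PO4)2(s) ⇌ 3 Ba^2+(aq) + 2 PO4^3-(aq)
Ksp = [Ba^2+]^3[PO4^3-]^2
Precipitation begins when Q = Ksp. With [Ba^2+] = 0.0923 M:
1.01 × 10^-30 = (0.0923)^3 × [PO4^3-]^2
[PO4^3-] = (1.01 × 10^-30 / 7.863 x 10^-4)^(1/2) = 3.58 x 10^-14 M

3.58e-14 M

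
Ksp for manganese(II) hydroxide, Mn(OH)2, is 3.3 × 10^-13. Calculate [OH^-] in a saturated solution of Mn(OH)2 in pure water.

Mn(OH)2(s) ⇌ Mn^2+ + 2 OH^-
Ksp = [Mn^2+][OH^-]^2
With molar solubility s: [Mn^2+] = s, [OH^-] = 2s.
So Ksp = s × (2s)^2 = 4s^3
s = (3.3 × 10^-13 / 4)^(1/3) = 4.35 × 10^-5 M
[OH^-] = 2s = 8.7 x 10^-5 M

[OH^-] = 8.7 × 10^-5 M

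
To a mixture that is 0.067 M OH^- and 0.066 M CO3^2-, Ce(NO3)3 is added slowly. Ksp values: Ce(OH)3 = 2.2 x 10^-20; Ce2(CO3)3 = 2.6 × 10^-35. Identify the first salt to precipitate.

Ce(OH)3

Each salt begins to precipitate when Q = Ksp, i.e. when [Ce^3+] reaches its threshold.
For Ce(OH)3: 2.2 x 10^-20 = (0.067)^3 × [Ce^3+]  ⇒  [Ce^3+] = 7.3 x 10^-17 M.
For Ce2(CO3)3: 2.6 × 10^-35 = (0.066)^3 × [Ce^3+]^2  ⇒  [Ce^3+] = 3.0 × 10^-16 M.
The salt with the lower threshold [Ce^3+] precipitates first: Ce(OH)3.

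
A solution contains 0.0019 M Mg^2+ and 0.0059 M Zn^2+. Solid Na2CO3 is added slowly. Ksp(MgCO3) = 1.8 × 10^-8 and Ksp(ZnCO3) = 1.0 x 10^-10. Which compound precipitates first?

Each salt begins to precipitate when Q = Ksp, i.e. when [CO3^2-] reaches its threshold.
For MgCO3: 1.8 × 10^-8 = 0.0019 × [CO3^2-]  ⇒  [CO3^2-] = 9.5 × 10^-6 M.
For ZnCO3: 1.0 x 10^-10 = 0.0059 × [CO3^2-]  ⇒  [CO3^2-] = 1.7 × 10^-8 M.
The salt with the lower threshold [CO3^2-] precipitates first: ZnCO3.

ZnCO3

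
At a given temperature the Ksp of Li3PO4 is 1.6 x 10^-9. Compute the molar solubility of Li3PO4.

2.8e-3 M

Li3PO4(s) ⇌ 3 Li^+ + PO4^3-
Ksp = [Li^+]^3[PO4^3-]
With molar solubility s: [Li^+] = 3s, [PO4^3-] = s.
Ksp = (3s)^3s = 27s^4
Solving, s = (1.6 x 10^-9/27)^(1/4) = 2.8 × 10^-3 M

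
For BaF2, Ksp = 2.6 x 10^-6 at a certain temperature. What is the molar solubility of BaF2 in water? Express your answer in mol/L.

BaF2(s) ⇌ Ba^2+ + 2 F^-
Ksp = [Ba^2+][F^-]^2
For each mole of BaF2 that dissolves: [Ba^2+] = s, [F^-] = 2s.
Ksp = s(2s)^2 = 4s^3
s^3 = 2.6 x 10^-6 / 4, so s = 8.7 x 10^-3 M

8.7 x 10^-3 M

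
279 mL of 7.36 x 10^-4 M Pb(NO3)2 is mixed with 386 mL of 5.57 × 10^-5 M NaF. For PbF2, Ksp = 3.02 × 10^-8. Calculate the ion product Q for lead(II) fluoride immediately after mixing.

Total volume = 279 + 386 = 665 mL.
[Pb^2+] = 7.36 × 10^-4 × (279/665) = 3.088 × 10^-4 M
[F^-] = 5.57 × 10^-5 × (386/665) = 3.233 x 10^-5 M
PbF2(s) <=> Pb^2+ + 2 F^-, so Q = [Pb^2+][F^-]^2
Q = (3.088 × 10^-4)(3.233 × 10^-5)^2 = 3.23 × 10^-13
Q < Ksp, so no precipitate of PbF2 forms.

Q ≈ 3.23 x 10^-13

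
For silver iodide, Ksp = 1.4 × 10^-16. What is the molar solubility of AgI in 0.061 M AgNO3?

AgI(s) <=> Ag^+ + I^-
Ksp = [Ag^+][I^-]
If s mol/L dissolves here, [Ag^+] = 0.061 + s ≈ 0.061, [I^-] = s (since Ag^+ from AgNO3 dominates).
Ksp ≈ 0.061 × s
s = 2.3 × 10^-15 M
Check: s = 2.3 x 10^-15 ≪ 0.061, so the approximation is valid.

s = 2.3e-15 M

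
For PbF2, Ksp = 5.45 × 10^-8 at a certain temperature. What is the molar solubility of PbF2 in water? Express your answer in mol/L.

2.39 x 10^-3 M

PbF2(s) ⇌ Pb^2+(aq) + 2 F^-(aq)
Ksp = [Pb^2+][F^-]^2
Let s = molar solubility. Then [Pb^2+] = s and [F^-] = 2s.
Ksp = s(2s)^2 = 4s^3
s = (5.45 × 10^-8 / 4)^(1/3) = 2.39 × 10^-3 M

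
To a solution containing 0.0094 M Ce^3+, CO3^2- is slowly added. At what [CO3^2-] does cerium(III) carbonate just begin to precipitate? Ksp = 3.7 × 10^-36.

[CO3^2-] = 3.5e-11 M

Ce2(CO3)3(s) ⇌ 2 Ce^3+(aq) + 3 CO3^2-(aq)
Ksp = [Ce^3+]^2[CO3^2-]^3
Precipitation begins when Q = Ksp. With [Ce^3+] = 0.0094 M:
3.7 × 10^-36 = (0.0094)^2 × [CO3^2-]^3
[CO3^2-] = (3.7 × 10^-36 / 8.84 x 10^-5)^(1/3) = 3.5 x 10^-11 M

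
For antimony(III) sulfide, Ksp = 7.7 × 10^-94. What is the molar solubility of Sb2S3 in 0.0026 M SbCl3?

Sb2S3(s) <=> 2 Sb^3+(aq) + 3 S^2-(aq)
Ksp = [Sb^3+]^2[S^2-]^3
If s mol/L dissolves here, [Sb^3+] = 0.0026 + 2s ≈ 0.0026, [S^2-] = 3s (since Sb^3+ from SbCl3 dominates).
Ksp ≈ (0.0026)^2 × (3s)^3
s = 1.6 × 10^-30 M
Check: 2s = 3.2 × 10^-30 ≪ 0.0026, so the approximation is valid.

1.6 x 10^-30 M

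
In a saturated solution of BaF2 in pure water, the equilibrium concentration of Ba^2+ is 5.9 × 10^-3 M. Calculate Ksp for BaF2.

Ksp = 8.2e-7

BaF2(s) <=> Ba^2+(aq) + 2 F^-(aq)
Stoichiometry gives [F^-] = (2/1)[Ba^2+] = 1.18 × 10^-2 M.
Ksp = [Ba^2+][F^-]^2
Ksp = 5.9 × 10^-3 × (1.18 × 10^-2)^2 = 8.2 × 10^-7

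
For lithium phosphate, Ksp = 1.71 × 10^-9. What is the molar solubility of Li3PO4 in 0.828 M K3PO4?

Li3PO4(s) ⇌ 3 Li^+ + PO4^3-
Ksp = [Li^+]^3[PO4^3-]
Let s = moles of Li3PO4 that dissolve per litre. [Li^+] = 3s, [PO4^3-] = 0.828 + s ≈ 0.828 (since PO4^3- from K3PO4 dominates).
Ksp ≈ (3s)^3 × 0.828
s = 4.24 × 10^-4 M
Check: s = 4.2 x 10^-4 ≪ 0.828, so the approximation is valid.

4.24e-4 M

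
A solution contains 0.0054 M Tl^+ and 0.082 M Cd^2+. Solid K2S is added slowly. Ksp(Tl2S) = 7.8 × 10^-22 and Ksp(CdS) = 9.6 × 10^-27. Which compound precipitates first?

Each salt begins to precipitate when Q = Ksp, i.e. when [S^2-] reaches its threshold.
For Tl2S: 7.8 × 10^-22 = (0.0054)^2 × [S^2-]  ⇒  [S^2-] = 2.7 × 10^-17 M.
For CdS: 9.6 × 10^-27 = 0.082 × [S^2-]  ⇒  [S^2-] = 1.2 x 10^-25 M.
The salt with the lower threshold [S^2-] precipitates first: CdS.

CdS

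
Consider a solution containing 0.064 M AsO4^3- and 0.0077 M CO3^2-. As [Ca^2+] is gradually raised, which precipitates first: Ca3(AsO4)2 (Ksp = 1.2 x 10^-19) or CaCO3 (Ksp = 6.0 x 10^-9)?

CaCO3

Each salt begins to precipitate when Q = Ksp, i.e. when [Ca^2+] reaches its threshold.
For Ca3(AsO4)2: 1.2 x 10^-19 = (0.064)^2 × [Ca^2+]^3  ⇒  [Ca^2+] = 3.1 × 10^-6 M.
For CaCO3: 6.0 x 10^-9 = 0.0077 × [Ca^2+]  ⇒  [Ca^2+] = 7.8 x 10^-7 M.
The salt with the lower threshold [Ca^2+] precipitates first: CaCO3.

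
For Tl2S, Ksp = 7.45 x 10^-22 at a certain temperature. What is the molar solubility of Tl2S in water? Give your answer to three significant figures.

5.71 × 10^-8 M

Tl2S(s) <=> 2 Tl^+(aq) + S^2-(aq)
Ksp = [Tl^+]^2[S^2-]
If s mol/L of Tl2S dissolves, [Tl^+] = 2s and [S^2-] = s.
So Ksp = (2s)^2 × s = 4s^3
s = (7.45 x 10^-22 / 4)^(1/3) = 5.71 × 10^-8 M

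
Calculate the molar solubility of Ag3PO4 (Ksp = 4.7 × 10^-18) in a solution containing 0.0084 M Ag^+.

s = 7.9 × 10^-12 M

Ag3PO4(s) ⇌ 3 Ag^+ + PO4^3-
Ksp = [Ag^+]^3[PO4^3-]
Let s be the molar solubility in this solution. [Ag^+] = 0.0084 + 3s ≈ 0.0084, [PO4^3-] = s (Ksp is small, so little additional dissolves).
Ksp ≈ (0.0084)^3 × s
s = 7.9 x 10^-12 M
Check: 3s = 2.4 × 10^-11 ≪ 0.0084, so the approximation is valid.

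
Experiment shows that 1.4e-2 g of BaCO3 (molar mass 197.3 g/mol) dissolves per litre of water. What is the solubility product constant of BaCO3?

Ksp = 5.0 x 10^-9

Molar solubility s = (1.4 × 10^-2 g/L) / (197.3 g/mol) = 7.10 × 10^-5 M.
BaCO3(s) ⇌ Ba^2+(aq) + CO3^2-(aq)
Let s = molar solubility. Then [Ba^2+] = s and [CO3^2-] = s.
Ksp = [Ba^2+][CO3^2-]
Ksp = (s)(s) = s^2
Ksp = (7.10 x 10^-5)^2 = 5.0 x 10^-9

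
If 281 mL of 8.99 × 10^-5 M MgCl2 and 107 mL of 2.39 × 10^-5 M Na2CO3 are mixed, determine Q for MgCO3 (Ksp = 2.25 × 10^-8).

Q ≈ 4.29 × 10^-10

Total volume = 281 + 107 = 388 mL.
[Mg^2+] = 8.99 x 10^-5 × (281/388) = 6.511 × 10^-5 M
[CO3^2-] = 2.39 × 10^-5 × (107/388) = 6.591 x 10^-6 M
MgCO3(s) ⇌ Mg^2+(aq) + CO3^2-(aq), so Q = [Mg^2+][CO3^2-]
Q = (6.511 × 10^-5)(6.591 x 10^-6) = 4.29 × 10^-10
Q < Ksp, so no precipitate of MgCO3 forms.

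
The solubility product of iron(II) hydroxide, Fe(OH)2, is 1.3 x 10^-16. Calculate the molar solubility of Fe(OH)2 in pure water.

3.2 × 10^-6 M

Fe(OH)2(s) ⇌ Fe^2+ + 2 OH^-
Ksp = [Fe^2+][OH^-]^2
With molar solubility s: [Fe^2+] = s, [OH^-] = 2s.
Ksp = s(2s)^2 = 4s^3
Solving, s = (1.3 x 10^-16/4)^(1/3) = 3.2 × 10^-6 M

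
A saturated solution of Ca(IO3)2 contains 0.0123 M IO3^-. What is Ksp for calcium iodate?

Ca(IO3)2(s) <=> Ca^2+(aq) + 2 IO3^-(aq)
Stoichiometry gives [Ca^2+] = (1/2)[IO3^-] = 6.150 x 10^-3 M.
Ksp = [Ca^2+][IO3^-]^2
Ksp = 6.150 x 10^-3 × (1.23 × 10^-2)^2 = 9.30 × 10^-7

Ksp = 9.30 × 10^-7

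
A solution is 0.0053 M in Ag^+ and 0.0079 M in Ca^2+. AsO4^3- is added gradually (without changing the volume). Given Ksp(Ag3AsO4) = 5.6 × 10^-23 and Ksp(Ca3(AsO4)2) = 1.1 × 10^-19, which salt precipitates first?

Precipitation of each salt starts when its ion product equals its Ksp.
For Ag3AsO4: 5.6 × 10^-23 = (0.0053)^3 × [AsO4^3-]  ⇒  [AsO4^3-] = 3.8 x 10^-16 M.
For Ca3(AsO4)2: 1.1 × 10^-19 = (0.0079)^3 × [AsO4^3-]^2  ⇒  [AsO4^3-] = 4.7 × 10^-7 M.
The salt with the lower threshold [AsO4^3-] precipitates first: Ag3AsO4.

Ag3AsO4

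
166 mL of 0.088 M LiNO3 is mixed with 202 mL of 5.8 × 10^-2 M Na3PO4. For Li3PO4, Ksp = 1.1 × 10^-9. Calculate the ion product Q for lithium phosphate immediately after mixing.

Total volume = 166 + 202 = 368 mL.
[Li^+] = 8.8 × 10^-2 × (166/368) = 3.97 x 10^-2 M
[PO4^3-] = 5.8 × 10^-2 × (202/368) = 3.18 × 10^-2 M
Li3PO4(s) ⇌ 3 Li^+ + PO4^3-, so Q = [Li^+]^3[PO4^3-]
Q = (3.97 x 10^-2)^3(3.18 × 10^-2) = 2.0 × 10^-6
Q > Ksp, so Li3PO4 will precipitate.

Q ≈ 2.0 × 10^-6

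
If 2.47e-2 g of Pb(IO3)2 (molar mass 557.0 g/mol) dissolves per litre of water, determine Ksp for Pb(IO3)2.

3.49 x 10^-13

Molar solubility s = (2.47 × 10^-2 g/L) / (557.0 g/mol) = 4.434 × 10^-5 M.
Pb(IO3)2(s) ⇌ Pb^2+(aq) + 2 IO3^-(aq)
With molar solubility s: [Pb^2+] = s, [IO3^-] = 2s.
Ksp = [Pb^2+][IO3^-]^2
Substituting: Ksp = s(2s)^2 = 4s^3
Ksp = 4 × (4.434 × 10^-5)^3 = 3.49 × 10^-13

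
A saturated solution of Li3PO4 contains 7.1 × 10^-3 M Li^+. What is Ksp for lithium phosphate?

Li3PO4(s) <=> 3 Li^+ + PO4^3-
Stoichiometry gives [PO4^3-] = (1/3)[Li^+] = 2.37 × 10^-3 M.
Ksp = [Li^+]^3[PO4^3-]
Ksp = (7.1 x 10^-3)^3 × 2.37 × 10^-3 = 8.5 x 10^-10

Ksp = 8.5 × 10^-10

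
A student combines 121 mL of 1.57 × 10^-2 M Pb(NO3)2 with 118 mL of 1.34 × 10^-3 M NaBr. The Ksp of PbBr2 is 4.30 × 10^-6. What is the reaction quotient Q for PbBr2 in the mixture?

Q ≈ 3.48 x 10^-9

Total volume = 121 + 118 = 239 mL.
[Pb^2+] = 1.57 × 10^-2 × (121/239) = 7.949 × 10^-3 M
[Br^-] = 1.34 x 10^-3 × (118/239) = 6.616 × 10^-4 M
PbBr2(s) ⇌ Pb^2+(aq) + 2 Br^-(aq), so Q = [Pb^2+][Br^-]^2
Q = (7.949 × 10^-3)(6.616 × 10^-4)^2 = 3.48 x 10^-9
Q < Ksp, so no precipitate of PbBr2 forms.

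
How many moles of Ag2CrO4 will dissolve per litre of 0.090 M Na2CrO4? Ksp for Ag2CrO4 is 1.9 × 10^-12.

Ag2CrO4(s) <=> 2 Ag^+(aq) + CrO4^2-(aq)
Ksp = [Ag^+]^2[CrO4^2-]
Let s be the molar solubility in this solution. [Ag^+] = 2s, [CrO4^2-] = 0.090 + s ≈ 0.090 (common-ion effect: CrO4^2- is already 0.090 M).
Ksp ≈ (2s)^2 × 0.090
s = 2.3 x 10^-6 M
Check: s = 2.3 × 10^-6 ≪ 0.090, so the approximation is valid.

s = 2.3 × 10^-6 M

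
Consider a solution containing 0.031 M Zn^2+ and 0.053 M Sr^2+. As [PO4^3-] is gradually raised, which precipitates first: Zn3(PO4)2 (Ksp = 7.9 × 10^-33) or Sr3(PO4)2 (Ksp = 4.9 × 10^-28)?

Precipitation of each salt starts when its ion product equals its Ksp.
For Zn3(PO4)2: 7.9 × 10^-33 = (0.031)^3 × [PO4^3-]^2  ⇒  [PO4^3-] = 1.6 × 10^-14 M.
For Sr3(PO4)2: 4.9 × 10^-28 = (0.053)^3 × [PO4^3-]^2  ⇒  [PO4^3-] = 1.8 × 10^-12 M.
The salt with the lower threshold [PO4^3-] precipitates first: Zn3(PO4)2.

Zn3(PO4)2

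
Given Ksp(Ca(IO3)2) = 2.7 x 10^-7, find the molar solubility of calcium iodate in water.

4.1 × 10^-3 M

Ca(IO3)2(s) <=> Ca^2+ + 2 IO3^-
Ksp = [Ca^2+][IO3^-]^2
If s mol/L of Ca(IO3)2 dissolves, [Ca^2+] = s and [IO3^-] = 2s.
Substituting: Ksp = s(2s)^2 = 4s^3
s^3 = 2.7 x 10^-7 / 4, so s = 4.1 × 10^-3 M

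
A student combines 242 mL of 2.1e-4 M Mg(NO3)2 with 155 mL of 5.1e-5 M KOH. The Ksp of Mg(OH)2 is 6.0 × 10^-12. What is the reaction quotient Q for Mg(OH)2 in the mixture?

Q = 5.1 × 10^-14

Total volume = 242 + 155 = 397 mL.
[Mg^2+] = 2.1 x 10^-4 × (242/397) = 1.28 × 10^-4 M
[OH^-] = 5.1 × 10^-5 × (155/397) = 1.99 x 10^-5 M
Mg(OH)2(s) <=> Mg^2+(aq) + 2 OH^-(aq), so Q = [Mg^2+][OH^-]^2
Q = (1.28 × 10^-4)(1.99 × 10^-5)^2 = 5.1 × 10^-14
Q < Ksp, so no precipitate of Mg(OH)2 forms.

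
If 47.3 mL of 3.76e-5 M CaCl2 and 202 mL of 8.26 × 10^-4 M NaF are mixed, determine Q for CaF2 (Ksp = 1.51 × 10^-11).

3.20 × 10^-12

Total volume = 47.3 + 202 = 249.3 mL.
[Ca^2+] = 3.76 x 10^-5 × (47.3/249.3) = 7.134 x 10^-6 M
[F^-] = 8.26 × 10^-4 × (202/249.3) = 6.693 x 10^-4 M
CaF2(s) ⇌ Ca^2+(aq) + 2 F^-(aq), so Q = [Ca^2+][F^-]^2
Q = (7.134 x 10^-6)(6.693 × 10^-4)^2 = 3.20 × 10^-12
Q < Ksp, so no precipitate of CaF2 forms.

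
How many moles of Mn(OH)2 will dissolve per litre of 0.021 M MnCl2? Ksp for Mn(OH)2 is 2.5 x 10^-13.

1.7 × 10^-6 M

Mn(OH)2(s) ⇌ Mn^2+(aq) + 2 OH^-(aq)
Ksp = [Mn^2+][OH^-]^2
If s mol/L dissolves here, [Mn^2+] = 0.021 + s ≈ 0.021, [OH^-] = 2s (common-ion effect: Mn^2+ is already 0.021 M).
Ksp ≈ 0.021 × (2s)^2
s = 1.7 × 10^-6 M
Check: s = 1.7 x 10^-6 ≪ 0.021, so the approximation is valid.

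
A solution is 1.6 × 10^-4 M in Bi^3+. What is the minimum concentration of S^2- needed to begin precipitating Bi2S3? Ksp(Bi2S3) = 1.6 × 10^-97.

Bi2S3(s) <=> 2 Bi^3+ + 3 S^2-
Ksp = [Bi^3+]^2[S^2-]^3
Precipitation begins when Q = Ksp. With [Bi^3+] = 1.6 × 10^-4 M:
1.6 × 10^-97 = (1.6 × 10^-4)^2 × [S^2-]^3
[S^2-] = (1.6 × 10^-97 / 2.56 × 10^-8)^(1/3) = 1.8 × 10^-30 M

[S^2-] = 1.8 × 10^-30 M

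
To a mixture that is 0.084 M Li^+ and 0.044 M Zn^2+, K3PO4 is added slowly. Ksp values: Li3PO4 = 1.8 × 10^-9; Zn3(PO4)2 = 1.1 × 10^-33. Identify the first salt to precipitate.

Zn3(PO4)2

Each salt begins to precipitate when Q = Ksp, i.e. when [PO4^3-] reaches its threshold.
For Li3PO4: 1.8 × 10^-9 = (0.084)^3 × [PO4^3-]  ⇒  [PO4^3-] = 3.0 × 10^-6 M.
For Zn3(PO4)2: 1.1 × 10^-33 = (0.044)^3 × [PO4^3-]^2  ⇒  [PO4^3-] = 3.6 × 10^-15 M.
The salt with the lower threshold [PO4^3-] precipitates first: Zn3(PO4)2.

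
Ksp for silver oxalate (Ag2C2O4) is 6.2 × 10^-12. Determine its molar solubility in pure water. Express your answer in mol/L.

Ag2C2O4(s) ⇌ 2 Ag^+ + C2O4^2-
Ksp = [Ag^+]^2[C2O4^2-]
With molar solubility s: [Ag^+] = 2s, [C2O4^2-] = s.
So Ksp = (2s)^2 × s = 4s^3
s^3 = 6.2 × 10^-12 / 4, so s = 1.2 × 10^-4 M

1.2 × 10^-4 M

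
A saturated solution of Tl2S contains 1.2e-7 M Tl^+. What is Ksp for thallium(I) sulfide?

Tl2S(s) ⇌ 2 Tl^+ + S^2-
Stoichiometry gives [S^2-] = (1/2)[Tl^+] = 6.00 x 10^-8 M.
Ksp = [Tl^+]^2[S^2-]
Ksp = (1.2 × 10^-7)^2 × 6.00 × 10^-8 = 8.6 × 10^-22

Ksp = 8.6 x 10^-22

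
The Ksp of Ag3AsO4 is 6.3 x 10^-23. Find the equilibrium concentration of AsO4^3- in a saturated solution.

[AsO4^3-] ≈ 1.2 × 10^-6 M

Ag3AsO4(s) <=> 3 Ag^+ + AsO4^3-
Ksp = [Ag^+]^3[AsO4^3-]
For each mole of Ag3AsO4 that dissolves: [Ag^+] = 3s, [AsO4^3-] = s.
Ksp = (3s)^3s = 27s^4
s^4 = 6.3 x 10^-23 / 27, so s = 1.24 × 10^-6 M
[AsO4^3-] = s = 1.2 x 10^-6 M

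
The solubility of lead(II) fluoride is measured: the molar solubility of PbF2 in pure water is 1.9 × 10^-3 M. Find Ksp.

Ksp ≈ 2.7 x 10^-8

PbF2(s) <=> Pb^2+ + 2 F^-
If s mol/L of PbF2 dissolves, [Pb^2+] = s and [F^-] = 2s.
Ksp = [Pb^2+][F^-]^2
So Ksp = s × (2s)^2 = 4s^3
Ksp = 4 × (1.9 × 10^-3)^3 = 2.7 × 10^-8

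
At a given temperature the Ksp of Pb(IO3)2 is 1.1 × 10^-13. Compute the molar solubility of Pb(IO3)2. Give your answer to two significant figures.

Pb(IO3)2(s) ⇌ Pb^2+(aq) + 2 IO3^-(aq)
Ksp = [Pb^2+][IO3^-]^2
If s mol/L of Pb(IO3)2 dissolves, [Pb^2+] = s and [IO3^-] = 2s.
Substituting: Ksp = s(2s)^2 = 4s^3
Solving, s = (1.1 × 10^-13/4)^(1/3) = 3.0 × 10^-5 M

s = 3.0e-5 M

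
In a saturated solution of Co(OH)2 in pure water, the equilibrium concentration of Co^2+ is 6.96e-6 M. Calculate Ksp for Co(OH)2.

Ksp = 1.35 x 10^-15

Co(OH)2(s) ⇌ Co^2+(aq) + 2 OH^-(aq)
Stoichiometry gives [OH^-] = (2/1)[Co^2+] = 1.392 × 10^-5 M.
Ksp = [Co^2+][OH^-]^2
Ksp = 6.96 × 10^-6 × (1.392 x 10^-5)^2 = 1.35 × 10^-15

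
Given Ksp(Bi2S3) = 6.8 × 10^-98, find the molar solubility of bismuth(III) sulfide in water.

s = 1.4e-20 M

Bi2S3(s) ⇌ 2 Bi^3+(aq) + 3 S^2-(aq)
Ksp = [Bi^3+]^2[S^2-]^3
For each mole of Bi2S3 that dissolves: [Bi^3+] = 2s, [S^2-] = 3s.
Ksp = (2s)^2(3s)^3 = 108s^5
Solving, s = (6.8 × 10^-98/108)^(1/5) = 1.4 × 10^-20 M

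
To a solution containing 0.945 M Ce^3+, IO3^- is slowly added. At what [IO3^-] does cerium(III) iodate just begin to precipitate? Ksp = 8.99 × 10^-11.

[IO3^-] ≈ 4.57e-4 M

Ce(IO3)3(s) <=> Ce^3+ + 3 IO3^-
Ksp = [Ce^3+][IO3^-]^3
Precipitation begins when Q = Ksp. With [Ce^3+] = 0.945 M:
8.99 × 10^-11 = (0.945) × [IO3^-]^3
[IO3^-] = (8.99 × 10^-11 / 9.45 × 10^-1)^(1/3) = 4.57 × 10^-4 M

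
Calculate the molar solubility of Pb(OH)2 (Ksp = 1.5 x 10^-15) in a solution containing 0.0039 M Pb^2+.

Pb(OH)2(s) ⇌ Pb^2+ + 2 OH^-
Ksp = [Pb^2+][OH^-]^2
If s mol/L dissolves here, [Pb^2+] = 0.0039 + s ≈ 0.0039, [OH^-] = 2s (Ksp is small, so little additional dissolves).
Ksp ≈ 0.0039 × (2s)^2
s = 3.1 x 10^-7 M
Check: s = 3.1 x 10^-7 ≪ 0.0039, so the approximation is valid.

3.1 × 10^-7 M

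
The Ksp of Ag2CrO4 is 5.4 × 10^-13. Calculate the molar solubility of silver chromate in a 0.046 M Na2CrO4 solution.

1.7 x 10^-6 M

Ag2CrO4(s) ⇌ 2 Ag^+ + CrO4^2-
Ksp = [Ag^+]^2[CrO4^2-]
If s mol/L dissolves here, [Ag^+] = 2s, [CrO4^2-] = 0.046 + s ≈ 0.046 (Ksp is small, so little additional dissolves).
Ksp ≈ (2s)^2 × 0.046
s = 1.7 x 10^-6 M
Check: s = 1.7 × 10^-6 ≪ 0.046, so the approximation is valid.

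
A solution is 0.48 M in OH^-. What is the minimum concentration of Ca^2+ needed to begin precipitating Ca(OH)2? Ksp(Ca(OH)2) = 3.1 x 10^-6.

Ca(OH)2(s) ⇌ Ca^2+(aq) + 2 OH^-(aq)
Ksp = [Ca^2+][OH^-]^2
Precipitation begins when Q = Ksp. With [OH^-] = 0.48 M:
3.1 x 10^-6 = (0.48)^2 × [Ca^2+]
[Ca^2+] = (3.1 x 10^-6 / 2.30 x 10^-1) = 1.3 x 10^-5 M

1.3 × 10^-5 M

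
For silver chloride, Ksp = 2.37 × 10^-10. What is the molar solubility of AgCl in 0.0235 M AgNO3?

AgCl(s) ⇌ Ag^+ + Cl^-
Ksp = [Ag^+][Cl^-]
If s mol/L dissolves here, [Ag^+] = 0.0235 + s ≈ 0.0235, [Cl^-] = s (since Ag^+ from AgNO3 dominates).
Ksp ≈ 0.0235 × s
s = 1.01 × 10^-8 M
Check: s = 1.0 × 10^-8 ≪ 0.0235, so the approximation is valid.

s ≈ 1.01 × 10^-8 M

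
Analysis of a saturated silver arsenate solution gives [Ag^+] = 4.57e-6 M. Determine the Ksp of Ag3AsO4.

1.45 × 10^-22

Ag3AsO4(s) ⇌ 3 Ag^+(aq) + AsO4^3-(aq)
Stoichiometry gives [AsO4^3-] = (1/3)[Ag^+] = 1.523 × 10^-6 M.
Ksp = [Ag^+]^3[AsO4^3-]
Ksp = (4.57 × 10^-6)^3 × 1.523 × 10^-6 = 1.45 × 10^-22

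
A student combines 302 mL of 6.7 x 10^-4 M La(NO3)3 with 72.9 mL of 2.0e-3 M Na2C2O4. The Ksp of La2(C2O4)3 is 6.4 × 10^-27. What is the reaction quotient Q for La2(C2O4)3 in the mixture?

Total volume = 302 + 72.9 = 374.9 mL.
[La^3+] = 6.7 x 10^-4 × (302/374.9) = 5.40 x 10^-4 M
[C2O4^2-] = 2.0 × 10^-3 × (72.9/374.9) = 3.89 x 10^-4 M
La2(C2O4)3(s) ⇌ 2 La^3+ + 3 C2O4^2-, so Q = [La^3+]^2[C2O4^2-]^3
Q = (5.40 × 10^-4)^2(3.89 × 10^-4)^3 = 1.7 × 10^-17
Q > Ksp, so La2(C2O4)3 will precipitate.

Q ≈ 1.7e-17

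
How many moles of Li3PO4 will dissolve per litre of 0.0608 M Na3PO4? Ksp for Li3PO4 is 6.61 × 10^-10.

s = 7.38e-4 M

Li3PO4(s) ⇌ 3 Li^+ + PO4^3-
Ksp = [Li^+]^3[PO4^3-]
Let s be the molar solubility in this solution. [Li^+] = 3s, [PO4^3-] = 0.0608 + s ≈ 0.0608 (Ksp is small, so little additional dissolves).
Ksp ≈ (3s)^3 × 0.0608
s = 7.38 x 10^-4 M
Check: s = 7.4 × 10^-4 ≪ 0.0608, so the approximation is valid.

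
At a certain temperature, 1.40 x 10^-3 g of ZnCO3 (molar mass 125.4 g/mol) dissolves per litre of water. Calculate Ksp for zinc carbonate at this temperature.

1.25 × 10^-10

Molar solubility s = (1.40 × 10^-3 g/L) / (125.4 g/mol) = 1.116 × 10^-5 M.
ZnCO3(s) ⇌ Zn^2+ + CO3^2-
If s mol/L of ZnCO3 dissolves, [Zn^2+] = s and [CO3^2-] = s.
Ksp = [Zn^2+][CO3^2-]
Ksp = s × s = s^2
Ksp = (1.116 x 10^-5)^2 = 1.25 x 10^-10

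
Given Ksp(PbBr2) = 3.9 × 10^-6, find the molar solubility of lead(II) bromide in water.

9.9e-3 M

PbBr2(s) <=> Pb^2+ + 2 Br^-
Ksp = [Pb^2+][Br^-]^2
For each mole of PbBr2 that dissolves: [Pb^2+] = s, [Br^-] = 2s.
Substituting: Ksp = s(2s)^2 = 4s^3
s^3 = 3.9 × 10^-6 / 4, so s = 9.9 × 10^-3 M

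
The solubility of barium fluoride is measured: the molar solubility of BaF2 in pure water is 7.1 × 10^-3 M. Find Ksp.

Ksp = 1.4e-6

BaF2(s) <=> Ba^2+(aq) + 2 F^-(aq)
With molar solubility s: [Ba^2+] = s, [F^-] = 2s.
Ksp = [Ba^2+][F^-]^2
Substituting: Ksp = s(2s)^2 = 4s^3
Ksp = 4 × (7.1 × 10^-3)^3 = 1.4 × 10^-6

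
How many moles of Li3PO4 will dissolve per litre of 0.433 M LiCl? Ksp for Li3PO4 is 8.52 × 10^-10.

s = 1.05e-8 M

Li3PO4(s) <=> 3 Li^+ + PO4^3-
Ksp = [Li^+]^3[PO4^3-]
Let s be the molar solubility in this solution. [Li^+] = 0.433 + 3s ≈ 0.433, [PO4^3-] = s (common-ion effect: Li^+ is already 0.433 M).
Ksp ≈ (0.433)^3 × s
s = 1.05 × 10^-8 M
Check: 3s = 3.1 x 10^-8 ≪ 0.433, so the approximation is valid.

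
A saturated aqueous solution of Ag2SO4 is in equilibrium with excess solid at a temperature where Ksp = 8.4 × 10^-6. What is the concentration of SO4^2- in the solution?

1.3 × 10^-2 M

Ag2SO4(s) <=> 2 Ag^+ + SO4^2-
Ksp = [Ag^+]^2[SO4^2-]
Let s = molar solubility. Then [Ag^+] = 2s and [SO4^2-] = s.
Substituting: Ksp = (2s)^2s = 4s^3
s = (8.4 × 10^-6 / 4)^(1/3) = 1.28 × 10^-2 M
[SO4^2-] = s = 1.3 x 10^-2 M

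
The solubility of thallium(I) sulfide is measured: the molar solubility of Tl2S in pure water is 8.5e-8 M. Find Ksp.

Ksp = 2.5 × 10^-21

Tl2S(s) ⇌ 2 Tl^+(aq) + S^2-(aq)
With molar solubility s: [Tl^+] = 2s, [S^2-] = s.
Ksp = [Tl^+]^2[S^2-]
So Ksp = (2s)^2 × s = 4s^3
Ksp = 4 × (8.5 × 10^-8)^3 = 2.5 × 10^-21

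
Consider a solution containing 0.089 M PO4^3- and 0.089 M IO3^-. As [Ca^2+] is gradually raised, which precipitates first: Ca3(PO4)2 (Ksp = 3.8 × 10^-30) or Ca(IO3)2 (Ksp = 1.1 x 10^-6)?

Precipitation of each salt starts when its ion product equals its Ksp.
For Ca3(PO4)2: 3.8 × 10^-30 = (0.089)^2 × [Ca^2+]^3  ⇒  [Ca^2+] = 7.8 x 10^-10 M.
For Ca(IO3)2: 1.1 x 10^-6 = (0.089)^2 × [Ca^2+]  ⇒  [Ca^2+] = 1.4 × 10^-4 M.
The salt with the lower threshold [Ca^2+] precipitates first: Ca3(PO4)2.

Ca3(PO4)2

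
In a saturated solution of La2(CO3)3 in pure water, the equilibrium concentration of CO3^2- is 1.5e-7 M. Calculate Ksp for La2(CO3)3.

La2(CO3)3(s) ⇌ 2 La^3+(aq) + 3 CO3^2-(aq)
Stoichiometry gives [La^3+] = (2/3)[CO3^2-] = 1.00 × 10^-7 M.
Ksp = [La^3+]^2[CO3^2-]^3
Ksp = (1.00 x 10^-7)^2 × (1.5 x 10^-7)^3 = 3.4 × 10^-35

3.4e-35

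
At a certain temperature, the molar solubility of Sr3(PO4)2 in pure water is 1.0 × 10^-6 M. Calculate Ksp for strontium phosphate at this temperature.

Sr3(PO4)2(s) ⇌ 3 Sr^2+(aq) + 2 PO4^3-(aq)
With molar solubility s: [Sr^2+] = 3s, [PO4^3-] = 2s.
Ksp = [Sr^2+]^3[PO4^3-]^2
Ksp = (3s)^3(2s)^2 = 108s^5
Ksp = 108 × (1.0 × 10^-6)^5 = 1.1 × 10^-28

Ksp ≈ 1.1 × 10^-28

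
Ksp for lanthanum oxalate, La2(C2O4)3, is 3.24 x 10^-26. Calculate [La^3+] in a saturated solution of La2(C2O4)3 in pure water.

La2(C2O4)3(s) <=> 2 La^3+(aq) + 3 C2O4^2-(aq)
Ksp = [La^3+]^2[C2O4^2-]^3
If s mol/L of La2(C2O4)3 dissolves, [La^3+] = 2s and [C2O4^2-] = 3s.
So Ksp = (2s)^2 × (3s)^3 = 108s^5
Solving, s = (3.24 x 10^-26/108)^(1/5) = 3.129 x 10^-6 M
[La^3+] = 2s = 6.26 x 10^-6 M

6.26 x 10^-6 M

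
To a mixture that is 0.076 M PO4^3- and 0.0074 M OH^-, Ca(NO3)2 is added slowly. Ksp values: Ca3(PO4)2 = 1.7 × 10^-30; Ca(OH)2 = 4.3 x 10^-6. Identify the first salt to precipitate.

Precipitation of each salt starts when its ion product equals its Ksp.
For Ca3(PO4)2: 1.7 × 10^-30 = (0.076)^2 × [Ca^2+]^3  ⇒  [Ca^2+] = 6.7 x 10^-10 M.
For Ca(OH)2: 4.3 x 10^-6 = (0.0074)^2 × [Ca^2+]  ⇒  [Ca^2+] = 7.9 × 10^-2 M.
The salt with the lower threshold [Ca^2+] precipitates first: Ca3(PO4)2.

Ca3(PO4)2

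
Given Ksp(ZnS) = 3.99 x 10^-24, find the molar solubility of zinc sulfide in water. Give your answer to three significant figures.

s = 2.00 × 10^-12 M

ZnS(s) ⇌ Zn^2+(aq) + S^2-(aq)
Ksp = [Zn^2+][S^2-]
If s mol/L of ZnS dissolves, [Zn^2+] = s and [S^2-] = s.
Ksp = s × s = s^2
s = (3.99 x 10^-24)^(1/2) = 2.00 × 10^-12 M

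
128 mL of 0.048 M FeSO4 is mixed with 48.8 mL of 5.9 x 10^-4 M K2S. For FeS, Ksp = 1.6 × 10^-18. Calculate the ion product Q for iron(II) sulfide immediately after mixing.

5.7 × 10^-6

Total volume = 128 + 48.8 = 176.8 mL.
[Fe^2+] = 4.8 x 10^-2 × (128/176.8) = 3.48 × 10^-2 M
[S^2-] = 5.9 × 10^-4 × (48.8/176.8) = 1.63 × 10^-4 M
FeS(s) <=> Fe^2+ + S^2-, so Q = [Fe^2+][S^2-]
Q = (3.48 x 10^-2)(1.63 × 10^-4) = 5.7 x 10^-6
Q > Ksp, so FeS will precipitate.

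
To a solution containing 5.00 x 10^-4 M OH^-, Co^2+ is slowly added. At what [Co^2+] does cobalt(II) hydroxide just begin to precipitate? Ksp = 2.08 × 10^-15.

[Co^2+] = 8.32 × 10^-9 M

Co(OH)2(s) ⇌ Co^2+ + 2 OH^-
Ksp = [Co^2+][OH^-]^2
Precipitation begins when Q = Ksp. With [OH^-] = 5.00 x 10^-4 M:
2.08 × 10^-15 = (5.00 x 10^-4)^2 × [Co^2+]
[Co^2+] = (2.08 × 10^-15 / 2.500 × 10^-7) = 8.32 × 10^-9 M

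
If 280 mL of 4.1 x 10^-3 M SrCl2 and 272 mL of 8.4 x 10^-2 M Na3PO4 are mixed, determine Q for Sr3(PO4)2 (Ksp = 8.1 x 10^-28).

Q = 1.5e-11

Total volume = 280 + 272 = 552 mL.
[Sr^2+] = 4.1 x 10^-3 × (280/552) = 2.08 × 10^-3 M
[PO4^3-] = 8.4 x 10^-2 × (272/552) = 4.14 × 10^-2 M
Sr3(PO4)2(s) ⇌ 3 Sr^2+ + 2 PO4^3-, so Q = [Sr^2+]^3[PO4^3-]^2
Q = (2.08 × 10^-3)^3(4.14 × 10^-2)^2 = 1.5 x 10^-11
Q > Ksp, so Sr3(PO4)2 will precipitate.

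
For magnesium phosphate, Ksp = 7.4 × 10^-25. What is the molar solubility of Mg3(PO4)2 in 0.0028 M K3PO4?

1.5 × 10^-7 M

Mg3(PO4)2(s) <=> 3 Mg^2+ + 2 PO4^3-
Ksp = [Mg^2+]^3[PO4^3-]^2
Let s = moles of Mg3(PO4)2 that dissolve per litre. [Mg^2+] = 3s, [PO4^3-] = 0.0028 + 2s ≈ 0.0028 (since PO4^3- from K3PO4 dominates).
Ksp ≈ (3s)^3 × (0.0028)^2
s = 1.5 × 10^-7 M
Check: 2s = 3.0 x 10^-7 ≪ 0.0028, so the approximation is valid.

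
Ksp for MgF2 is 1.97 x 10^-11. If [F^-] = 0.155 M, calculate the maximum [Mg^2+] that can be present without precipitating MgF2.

[Mg^2+] ≈ 8.20 × 10^-10 M

MgF2(s) ⇌ Mg^2+(aq) + 2 F^-(aq)
Ksp = [Mg^2+][F^-]^2
Precipitation begins when Q = Ksp. With [F^-] = 0.155 M:
1.97 x 10^-11 = (0.155)^2 × [Mg^2+]
[Mg^2+] = (1.97 x 10^-11 / 2.403 × 10^-2) = 8.20 x 10^-10 M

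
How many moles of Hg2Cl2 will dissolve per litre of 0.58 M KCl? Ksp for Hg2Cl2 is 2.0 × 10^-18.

Hg2Cl2(s) <=> Hg2^2+(aq) + 2 Cl^-(aq)
Ksp = [Hg2^2+][Cl^-]^2
Let s be the molar solubility in this solution. [Hg2^2+] = s, [Cl^-] = 0.58 + 2s ≈ 0.58 (since Cl^- from KCl dominates).
Ksp ≈ s × (0.58)^2
s = 5.9 x 10^-18 M
Check: 2s = 1.2 × 10^-17 ≪ 0.58, so the approximation is valid.

s ≈ 5.9e-18 M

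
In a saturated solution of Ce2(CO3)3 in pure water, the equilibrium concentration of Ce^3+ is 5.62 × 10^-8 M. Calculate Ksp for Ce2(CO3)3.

Ce2(CO3)3(s) ⇌ 2 Ce^3+(aq) + 3 CO3^2-(aq)
Stoichiometry gives [CO3^2-] = (3/2)[Ce^3+] = 8.430 × 10^-8 M.
Ksp = [Ce^3+]^2[CO3^2-]^3
Ksp = (5.62 × 10^-8)^2 × (8.430 × 10^-8)^3 = 1.89 × 10^-36

Ksp = 1.89e-36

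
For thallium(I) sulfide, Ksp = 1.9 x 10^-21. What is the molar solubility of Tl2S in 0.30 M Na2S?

Tl2S(s) ⇌ 2 Tl^+ + S^2-
Ksp = [Tl^+]^2[S^2-]
Let s = moles of Tl2S that dissolve per litre. [Tl^+] = 2s, [S^2-] = 0.30 + s ≈ 0.30 (Ksp is small, so little additional dissolves).
Ksp ≈ (2s)^2 × 0.30
s = 4.0 × 10^-11 M
Check: s = 4.0 × 10^-11 ≪ 0.30, so the approximation is valid.

s ≈ 4.0 × 10^-11 M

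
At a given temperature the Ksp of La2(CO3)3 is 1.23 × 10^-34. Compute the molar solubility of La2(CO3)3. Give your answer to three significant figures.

s ≈ 6.48 x 10^-8 M

La2(CO3)3(s) ⇌ 2 La^3+ + 3 CO3^2-
Ksp = [La^3+]^2[CO3^2-]^3
For each mole of La2(CO3)3 that dissolves: [La^3+] = 2s, [CO3^2-] = 3s.
So Ksp = (2s)^2 × (3s)^3 = 108s^5
s^5 = 1.23 × 10^-34 / 108, so s = 6.48 × 10^-8 M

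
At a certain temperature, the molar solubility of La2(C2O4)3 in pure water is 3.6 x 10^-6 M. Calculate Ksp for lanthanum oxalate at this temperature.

La2(C2O4)3(s) ⇌ 2 La^3+ + 3 C2O4^2-
With molar solubility s: [La^3+] = 2s, [C2O4^2-] = 3s.
Ksp = [La^3+]^2[C2O4^2-]^3
So Ksp = (2s)^2 × (3s)^3 = 108s^5
Ksp = 108 × (3.6 × 10^-6)^5 = 6.5 x 10^-26

Ksp ≈ 6.5e-26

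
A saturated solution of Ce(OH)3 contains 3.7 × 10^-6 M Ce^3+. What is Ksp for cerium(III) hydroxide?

Ce(OH)3(s) ⇌ Ce^3+ + 3 OH^-
Stoichiometry gives [OH^-] = (3/1)[Ce^3+] = 1.11 × 10^-5 M.
Ksp = [Ce^3+][OH^-]^3
Ksp = 3.7 × 10^-6 × (1.11 × 10^-5)^3 = 5.1 x 10^-21

5.1 x 10^-21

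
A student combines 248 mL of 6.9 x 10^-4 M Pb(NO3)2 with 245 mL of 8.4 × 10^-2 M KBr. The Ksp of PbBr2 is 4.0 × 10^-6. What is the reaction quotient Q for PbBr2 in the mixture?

Q = 6.0e-7

Total volume = 248 + 245 = 493 mL.
[Pb^2+] = 6.9 x 10^-4 × (248/493) = 3.47 x 10^-4 M
[Br^-] = 8.4 x 10^-2 × (245/493) = 4.17 x 10^-2 M
PbBr2(s) <=> Pb^2+ + 2 Br^-, so Q = [Pb^2+][Br^-]^2
Q = (3.47 × 10^-4)(4.17 × 10^-2)^2 = 6.0 x 10^-7
Q < Ksp, so no precipitate of PbBr2 forms.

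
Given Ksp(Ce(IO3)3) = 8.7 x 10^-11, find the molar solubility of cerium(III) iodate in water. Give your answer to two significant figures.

s ≈ 1.3 × 10^-3 M

Ce(IO3)3(s) ⇌ Ce^3+ + 3 IO3^-
Ksp = [Ce^3+][IO3^-]^3
For each mole of Ce(IO3)3 that dissolves: [Ce^3+] = s, [IO3^-] = 3s.
Substituting: Ksp = s(3s)^3 = 27s^4
Solving, s = (8.7 x 10^-11/27)^(1/4) = 1.3 × 10^-3 M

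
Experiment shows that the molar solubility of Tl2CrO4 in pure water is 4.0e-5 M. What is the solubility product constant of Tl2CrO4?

Tl2CrO4(s) <=> 2 Tl^+ + CrO4^2-
With molar solubility s: [Tl^+] = 2s, [CrO4^2-] = s.
Ksp = [Tl^+]^2[CrO4^2-]
Ksp = (2s)^2s = 4s^3
With s = 4.0 × 10^-5: Ksp = 2.6 x 10^-13

2.6e-13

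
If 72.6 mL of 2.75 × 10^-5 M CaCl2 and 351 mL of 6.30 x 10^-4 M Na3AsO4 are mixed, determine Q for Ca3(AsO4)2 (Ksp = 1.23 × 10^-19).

Q ≈ 2.85e-23

Total volume = 72.6 + 351 = 423.6 mL.
[Ca^2+] = 2.75 × 10^-5 × (72.6/423.6) = 4.713 × 10^-6 M
[AsO4^3-] = 6.30 × 10^-4 × (351/423.6) = 5.220 × 10^-4 M
Ca3(AsO4)2(s) <=> 3 Ca^2+ + 2 AsO4^3-, so Q = [Ca^2+]^3[AsO4^3-]^2
Q = (4.713 x 10^-6)^3(5.220 × 10^-4)^2 = 2.85 x 10^-23
Q < Ksp, so no precipitate of Ca3(AsO4)2 forms.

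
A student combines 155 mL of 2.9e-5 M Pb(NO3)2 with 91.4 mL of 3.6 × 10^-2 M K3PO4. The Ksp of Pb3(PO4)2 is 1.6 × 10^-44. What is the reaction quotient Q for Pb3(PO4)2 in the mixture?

Total volume = 155 + 91.4 = 246.4 mL.
[Pb^2+] = 2.9 × 10^-5 × (155/246.4) = 1.82 x 10^-5 M
[PO4^3-] = 3.6 x 10^-2 × (91.4/246.4) = 1.34 × 10^-2 M
Pb3(PO4)2(s) <=> 3 Pb^2+ + 2 PO4^3-, so Q = [Pb^2+]^3[PO4^3-]^2
Q = (1.82 x 10^-5)^3(1.34 × 10^-2)^2 = 1.1 × 10^-18
Q > Ksp, so Pb3(PO4)2 will precipitate.

Q = 1.1 × 10^-18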